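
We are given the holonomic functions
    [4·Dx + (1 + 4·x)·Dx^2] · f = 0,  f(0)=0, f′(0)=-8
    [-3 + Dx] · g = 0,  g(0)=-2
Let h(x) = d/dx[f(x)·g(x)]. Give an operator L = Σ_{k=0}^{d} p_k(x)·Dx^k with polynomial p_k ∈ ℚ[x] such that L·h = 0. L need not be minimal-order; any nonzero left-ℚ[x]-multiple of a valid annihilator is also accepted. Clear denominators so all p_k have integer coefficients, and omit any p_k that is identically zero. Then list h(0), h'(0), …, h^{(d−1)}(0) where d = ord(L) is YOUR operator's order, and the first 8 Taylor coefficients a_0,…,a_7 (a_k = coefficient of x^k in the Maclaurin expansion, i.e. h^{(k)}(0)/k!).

f: a_k = 0, -8, 16, -128/3, 128, -2048/5, 4096/3, -32768/7, …
g: a_k = -2, -6, -9, -9, -27/4, -81/20, -81/40, -243/280, …
L₀ := L_f ⊗_s L_g (sym. prod.), ord ≤ 2.
Differentiate: ansatz ord ≤ ord L₀ ⇒ L.
L = (51 - 72·x + 432·x^2) + (-14 - 288·x^2)·Dx + (-1 + 8·x + 48·x^2)·Dx^2  (order 2).
h: a_k = 16, 32, 184, -288, 1726, -6700, 138043/5, -559976/5, …
ICs: h(0) = 16, h′(0) = 32.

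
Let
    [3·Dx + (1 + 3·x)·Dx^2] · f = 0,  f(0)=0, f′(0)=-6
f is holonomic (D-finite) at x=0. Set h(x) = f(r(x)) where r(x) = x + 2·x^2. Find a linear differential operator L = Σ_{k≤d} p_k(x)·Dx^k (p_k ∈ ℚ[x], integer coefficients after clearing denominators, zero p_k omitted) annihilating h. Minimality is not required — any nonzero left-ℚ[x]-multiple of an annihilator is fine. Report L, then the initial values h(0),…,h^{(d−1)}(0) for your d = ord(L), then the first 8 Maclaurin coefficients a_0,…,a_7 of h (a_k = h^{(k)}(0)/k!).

f: a_k = 0, -6, 9, -18, 81/2, -486/5, 243, -4374/7, …
Substitute x→r, Dx→(1/r')Dx; clear ⇒ L₀.
L = (-1 + 12·x + 24·x^2)·Dx + (1 + 7·x + 18·x^2 + 24·x^3)·Dx^2  (order 2).
h: a_k = 0, -6, -3, 18, -63/2, 54/5, 99, -2106/7, …
ICs: h(0) = 0, h′(0) = -6.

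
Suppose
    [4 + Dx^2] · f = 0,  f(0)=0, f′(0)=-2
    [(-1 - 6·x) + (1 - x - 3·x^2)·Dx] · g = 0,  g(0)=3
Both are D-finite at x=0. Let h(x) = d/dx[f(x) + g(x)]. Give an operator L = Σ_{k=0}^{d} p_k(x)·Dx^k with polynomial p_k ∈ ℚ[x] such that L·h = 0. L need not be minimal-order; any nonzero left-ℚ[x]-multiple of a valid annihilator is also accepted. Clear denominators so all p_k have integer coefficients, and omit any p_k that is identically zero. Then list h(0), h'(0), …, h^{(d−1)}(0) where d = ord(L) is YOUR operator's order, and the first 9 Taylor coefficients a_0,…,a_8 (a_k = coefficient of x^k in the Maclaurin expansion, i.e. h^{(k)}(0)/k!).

L = (976 + 5056·x + 17104·x^2 + 11760·x^3 + 18720·x^4 + 3888·x^5 + 3888·x^6) + (-92 - 516·x + 372·x^2 + 1232·x^3 + 2280·x^4 + 3240·x^5 + 1512·x^6 + 1296·x^7)·Dx + (244 + 1264·x + 4276·x^2 + 2940·x^3 + 4680·x^4 + 972·x^5 + 972·x^6)·Dx^2 + (-23 - 129·x + 93·x^2 + 308·x^3 + 570·x^4 + 810·x^5 + 378·x^6 + 324·x^7)·Dx^3  (order 3).
h: a_k = 1, 24, 67, 228, 1796/3, 1746, 205073/45, 12192, 9857291/315, …
ICs: h(0) = 1, h′(0) = 24, h′′(0) = 134.

f: a_k = 0, -2, 0, 4/3, 0, -4/15, 0, 8/315, 0, …
g: a_k = 3, 3, 12, 21, 57, 120, 291, 651, 1524, …
f+g: L₀ = lclm(L_f,L_g), ord ≤ 2+1.
Derive L from L₀ (diff closure).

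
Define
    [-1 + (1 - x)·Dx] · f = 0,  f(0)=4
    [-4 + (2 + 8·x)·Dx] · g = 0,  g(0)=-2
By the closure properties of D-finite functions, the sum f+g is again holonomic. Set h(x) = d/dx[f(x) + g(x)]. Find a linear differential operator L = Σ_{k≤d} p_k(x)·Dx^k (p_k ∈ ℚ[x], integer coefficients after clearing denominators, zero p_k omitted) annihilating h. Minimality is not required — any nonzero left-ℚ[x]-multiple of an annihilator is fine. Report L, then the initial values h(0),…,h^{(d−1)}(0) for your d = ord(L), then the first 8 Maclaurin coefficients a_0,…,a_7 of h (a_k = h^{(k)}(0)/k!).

L = (-18 - 12·x) + (3 - 36·x - 42·x^2)·Dx + (2 + 9·x + x^2 - 12·x^3)·Dx^2  (order 2).
h: a_k = 0, 16, -12, 96, -260, 1032, -3668, 13760, …
ICs: h(0) = 0, h′(0) = 16.

f: a_k = 4, 4, 4, 4, 4, 4, 4, 4, …
g: a_k = -2, -4, 4, -8, 20, -56, 168, -528, …
h₀=f+g: left-lcm gives L₀, ord ≤ 2.
Derive L from L₀ (diff closure).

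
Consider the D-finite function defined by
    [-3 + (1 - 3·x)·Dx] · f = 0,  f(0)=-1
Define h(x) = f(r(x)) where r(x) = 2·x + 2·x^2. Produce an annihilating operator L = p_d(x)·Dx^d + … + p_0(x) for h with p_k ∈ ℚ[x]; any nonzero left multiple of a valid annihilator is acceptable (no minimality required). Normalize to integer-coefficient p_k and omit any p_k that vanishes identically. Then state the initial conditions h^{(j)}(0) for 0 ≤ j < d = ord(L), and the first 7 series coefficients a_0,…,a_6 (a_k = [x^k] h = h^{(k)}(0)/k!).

f: a_k = -1, -3, -9, -27, -81, -243, -729, …
f∘r: x↦r, Dx↦Dx/r' in L_f ⇒ L₀.
L = (6 + 12·x) + (-1 + 6·x + 6·x^2)·Dx  (order 1).
h: a_k = -1, -6, -42, -288, -1980, -13608, -93528, …
ICs: h(0) = -1.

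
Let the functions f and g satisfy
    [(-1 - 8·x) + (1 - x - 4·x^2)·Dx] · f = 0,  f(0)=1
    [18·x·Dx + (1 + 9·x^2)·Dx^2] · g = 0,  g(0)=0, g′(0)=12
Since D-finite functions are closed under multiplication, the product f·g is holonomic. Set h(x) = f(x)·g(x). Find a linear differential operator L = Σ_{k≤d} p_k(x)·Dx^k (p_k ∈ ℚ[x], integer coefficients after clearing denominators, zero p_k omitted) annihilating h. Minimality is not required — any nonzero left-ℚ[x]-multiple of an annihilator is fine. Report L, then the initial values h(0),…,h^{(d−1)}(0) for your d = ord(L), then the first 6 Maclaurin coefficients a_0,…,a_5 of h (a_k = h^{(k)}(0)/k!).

L = (8 + 18·x + 216·x^2) + (2 - 2·x + 36·x^2 + 216·x^3)·Dx + (-1 + x - 5·x^2 + 9·x^3 + 36·x^4)·Dx^2  (order 2).
h: a_k = 0, 12, 12, 24, 72, 1812/5, …
ICs: h(0) = 0, h′(0) = 12.

f: a_k = 1, 1, 5, 9, 29, 65, …
g: a_k = 0, 12, 0, -36, 0, 972/5, …
f·g: L₀ = L_f ⊗_s L_g, ord ≤ 1·2.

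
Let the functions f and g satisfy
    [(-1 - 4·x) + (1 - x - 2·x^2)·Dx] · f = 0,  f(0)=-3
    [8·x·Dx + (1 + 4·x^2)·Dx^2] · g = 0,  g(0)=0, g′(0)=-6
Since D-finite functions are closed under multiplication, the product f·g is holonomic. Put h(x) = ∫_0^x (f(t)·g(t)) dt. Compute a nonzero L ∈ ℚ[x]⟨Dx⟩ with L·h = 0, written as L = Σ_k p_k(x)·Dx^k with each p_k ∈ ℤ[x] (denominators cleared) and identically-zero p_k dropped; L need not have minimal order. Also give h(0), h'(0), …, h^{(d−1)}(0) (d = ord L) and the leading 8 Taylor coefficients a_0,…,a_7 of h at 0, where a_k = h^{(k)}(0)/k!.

f: a_k = -3, -3, -9, -15, -33, -63, -129, -255, …
g: a_k = 0, -6, 0, 8, 0, -96/5, 0, 384/7, …
f·g: L₀ = L_f ⊗_s L_g, ord ≤ 1·2.
∫: right-multiply L₀ by Dx.
L = (4 + 8·x + 48·x^2)·Dx + (2 + 16·x^2 + 48·x^3)·Dx^2 + (-1 + x - 2·x^2 + 4·x^3 + 8·x^4)·Dx^3  (order 3).
h: a_k = 0, 0, 9, 6, 15/2, 66/5, 153/5, 1578/35, …
ICs: h(0) = 0, h′(0) = 0, h′′(0) = 18.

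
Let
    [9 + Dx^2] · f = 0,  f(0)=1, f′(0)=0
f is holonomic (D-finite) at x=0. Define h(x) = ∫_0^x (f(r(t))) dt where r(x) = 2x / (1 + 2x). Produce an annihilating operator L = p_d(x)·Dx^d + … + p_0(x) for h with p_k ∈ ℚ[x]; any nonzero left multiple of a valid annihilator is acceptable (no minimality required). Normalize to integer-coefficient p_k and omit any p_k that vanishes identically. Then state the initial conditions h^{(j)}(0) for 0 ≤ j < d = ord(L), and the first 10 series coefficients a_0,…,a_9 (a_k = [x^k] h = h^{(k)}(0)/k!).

L = 36·Dx + (4 + 24·x + 48·x^2 + 32·x^3)·Dx^2 + (1 + 8·x + 24·x^2 + 32·x^3 + 16·x^4)·Dx^3  (order 3).
h: a_k = 0, 1, 0, -6, 18, -162/5, 24, 468/5, -2754/5, 65234/35, …
ICs: h(0) = 0, h′(0) = 1, h′′(0) = 0.

f: a_k = 1, 0, -9/2, 0, 27/8, 0, -81/80, 0, 729/4480, 0, …
L₀ from L_f via x↦r, Dx↦r'^{-1}Dx.
h=∫₀ˣh₀: take L = L₀·Dx.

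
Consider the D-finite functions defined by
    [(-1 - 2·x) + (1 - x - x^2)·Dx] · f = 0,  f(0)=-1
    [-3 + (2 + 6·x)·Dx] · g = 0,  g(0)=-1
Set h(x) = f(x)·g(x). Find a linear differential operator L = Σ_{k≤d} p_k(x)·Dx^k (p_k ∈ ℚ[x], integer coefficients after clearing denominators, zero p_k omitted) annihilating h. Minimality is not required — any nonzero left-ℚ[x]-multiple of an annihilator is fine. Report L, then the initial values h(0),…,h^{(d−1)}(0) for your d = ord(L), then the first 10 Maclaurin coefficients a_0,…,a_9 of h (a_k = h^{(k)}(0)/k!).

f: a_k = -1, -1, -2, -3, -5, -8, -13, -21, -34, -55, …
g: a_k = -1, -3/2, 9/8, -27/16, 405/128, -1701/256, 15309/1024, -72171/2048, 2814669/32768, -14073345/65536, …
Product ⇒ symmetric product L₀, ord ≤ 1.
L = (5 + 7·x + 9·x^2) + (-2 - 4·x + 8·x^2 + 6·x^3)·Dx  (order 1).
h: a_k = 1, 5/2, 19/8, 105/16, 739/128, 4859/256, 10039/1024, 131121/2048, -395485/32768, 17478247/65536, …
ICs: h(0) = 1.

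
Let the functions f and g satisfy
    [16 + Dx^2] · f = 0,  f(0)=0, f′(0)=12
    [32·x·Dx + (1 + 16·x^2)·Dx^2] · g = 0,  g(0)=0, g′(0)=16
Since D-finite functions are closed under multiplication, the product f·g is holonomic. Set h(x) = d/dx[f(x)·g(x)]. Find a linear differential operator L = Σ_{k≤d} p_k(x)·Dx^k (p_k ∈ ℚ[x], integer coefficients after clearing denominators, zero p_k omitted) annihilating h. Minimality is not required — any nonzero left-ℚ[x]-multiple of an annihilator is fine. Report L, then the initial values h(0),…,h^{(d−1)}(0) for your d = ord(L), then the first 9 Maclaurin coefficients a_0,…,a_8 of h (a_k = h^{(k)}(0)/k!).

L = (14080 + 602112·x^2 + 15106048·x^4 + 50331648·x^6 + 100663296·x^8 + 268435456·x^10 + 2147483648·x^12) + (8704·x + 581632·x^3 + 9175040·x^5 + 41943040·x^7 + 167772160·x^9 + 536870912·x^11)·Dx + (960 + 43520·x^2 + 1093632·x^4 + 4849664·x^6 + 16777216·x^8 + 67108864·x^10 + 268435456·x^12)·Dx^2 + (544·x + 36352·x^3 + 573440·x^5 + 2621440·x^7 + 10485760·x^9 + 33554432·x^11)·Dx^3 + (5 + 368·x^2 + 9344·x^4 + 106496·x^6 + 655360·x^8 + 3145728·x^10 + 8388608·x^12)·Dx^4  (order 4).
h: a_k = 0, 384, 0, -6144, 0, 77824, 0, -5636096/5, 0, …
ICs: h(0) = 0, h′(0) = 384, h′′(0) = 0, h′′′(0) = -36864.

f: a_k = 0, 12, 0, -32, 0, 128/5, 0, -1024/105, 0, …
g: a_k = 0, 16, 0, -256/3, 0, 4096/5, 0, -65536/7, 0, …
h₀=f·g: eliminate ⇒ L₀, order ≤ 2·2.
Derive L from L₀ (diff closure).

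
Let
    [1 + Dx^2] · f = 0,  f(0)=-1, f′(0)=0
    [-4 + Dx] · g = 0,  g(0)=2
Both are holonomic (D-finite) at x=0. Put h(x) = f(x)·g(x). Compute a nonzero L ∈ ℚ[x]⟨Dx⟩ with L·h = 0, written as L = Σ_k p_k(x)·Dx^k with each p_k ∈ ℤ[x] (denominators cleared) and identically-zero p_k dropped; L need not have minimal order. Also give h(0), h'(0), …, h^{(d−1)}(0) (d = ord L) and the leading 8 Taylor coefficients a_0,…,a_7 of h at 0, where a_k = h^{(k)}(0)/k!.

L = 17 - 8·Dx + Dx^2  (order 2).
h: a_k = -2, -8, -15, -52/3, -161/12, -101/15, -11/8, 727/630, …
ICs: h(0) = -2, h′(0) = -8.

f: a_k = -1, 0, 1/2, 0, -1/24, 0, 1/720, 0, …
g: a_k = 2, 8, 16, 64/3, 64/3, 256/15, 512/45, 2048/315, …
f·g: L₀ = L_f ⊗_s L_g, ord ≤ 2·1.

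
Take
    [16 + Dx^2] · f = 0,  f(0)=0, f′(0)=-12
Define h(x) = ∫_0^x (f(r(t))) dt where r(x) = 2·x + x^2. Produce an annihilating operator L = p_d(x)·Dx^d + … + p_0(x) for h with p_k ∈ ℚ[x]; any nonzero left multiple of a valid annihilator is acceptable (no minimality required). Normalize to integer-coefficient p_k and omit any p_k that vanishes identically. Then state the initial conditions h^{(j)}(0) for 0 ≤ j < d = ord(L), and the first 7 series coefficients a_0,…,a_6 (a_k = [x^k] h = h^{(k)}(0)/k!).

L = (64 + 192·x + 192·x^2 + 64·x^3)·Dx - Dx^2 + (1 + x)·Dx^3  (order 3).
h: a_k = 0, 0, -12, -4, 64, 384/5, -1568/15, …
ICs: h(0) = 0, h′(0) = 0, h′′(0) = -24.

f: a_k = 0, -12, 0, 32, 0, -128/5, 0, …
Substitute x→r, Dx→(1/r')Dx; clear ⇒ L₀.
∫: right-multiply L₀ by Dx.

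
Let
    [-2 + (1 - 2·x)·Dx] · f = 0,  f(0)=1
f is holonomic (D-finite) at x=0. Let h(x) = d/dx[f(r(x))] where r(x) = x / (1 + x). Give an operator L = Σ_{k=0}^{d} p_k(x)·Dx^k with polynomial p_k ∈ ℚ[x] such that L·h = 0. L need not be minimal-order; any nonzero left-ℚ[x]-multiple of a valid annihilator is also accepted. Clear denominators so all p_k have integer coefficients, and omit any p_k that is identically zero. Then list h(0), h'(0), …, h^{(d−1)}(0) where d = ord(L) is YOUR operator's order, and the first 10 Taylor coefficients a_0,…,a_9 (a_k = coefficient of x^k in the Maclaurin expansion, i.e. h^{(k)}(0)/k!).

f: a_k = 1, 2, 4, 8, 16, 32, 64, 128, 256, 512, …
Substitute x→r, Dx→(1/r')Dx; clear ⇒ L₀.
Derive L from L₀ (diff closure).
L = 2 + (-1 + x)·Dx  (order 1).
h: a_k = 2, 4, 6, 8, 10, 12, 14, 16, 18, 20, …
ICs: h(0) = 2.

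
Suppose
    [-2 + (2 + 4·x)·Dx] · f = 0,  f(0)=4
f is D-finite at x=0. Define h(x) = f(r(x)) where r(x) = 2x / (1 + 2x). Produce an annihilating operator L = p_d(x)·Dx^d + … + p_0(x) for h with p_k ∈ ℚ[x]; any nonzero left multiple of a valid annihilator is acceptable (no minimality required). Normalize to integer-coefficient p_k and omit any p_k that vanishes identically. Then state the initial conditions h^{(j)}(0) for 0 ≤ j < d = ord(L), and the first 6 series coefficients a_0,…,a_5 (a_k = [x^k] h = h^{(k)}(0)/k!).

L = -2 + (1 + 8·x + 12·x^2)·Dx  (order 1).
h: a_k = 4, 8, -24, 80, -296, 1200, …
ICs: h(0) = 4.

f: a_k = 4, 4, -2, 2, -5/2, 7/2, …
Change of var in L_f (x↦r) gives L₀.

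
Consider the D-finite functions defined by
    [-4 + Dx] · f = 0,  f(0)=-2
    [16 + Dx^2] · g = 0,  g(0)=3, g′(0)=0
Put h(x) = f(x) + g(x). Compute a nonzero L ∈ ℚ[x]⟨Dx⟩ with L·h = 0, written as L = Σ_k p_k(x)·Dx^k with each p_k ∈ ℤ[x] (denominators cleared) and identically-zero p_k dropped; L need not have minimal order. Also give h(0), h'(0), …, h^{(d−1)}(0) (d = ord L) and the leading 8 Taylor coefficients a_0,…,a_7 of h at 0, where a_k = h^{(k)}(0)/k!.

f: a_k = -2, -8, -16, -64/3, -64/3, -256/15, -512/45, -2048/315, …
g: a_k = 3, 0, -24, 0, 32, 0, -256/15, 0, …
Weyl lclm of L_f,L_g ⇒ L₀ (ord ≤ 3).
L = -64 + 16·Dx - 4·Dx^2 + Dx^3  (order 3).
h: a_k = 1, -8, -40, -64/3, 32/3, -256/15, -256/9, -2048/315, …
ICs: h(0) = 1, h′(0) = -8, h′′(0) = -80.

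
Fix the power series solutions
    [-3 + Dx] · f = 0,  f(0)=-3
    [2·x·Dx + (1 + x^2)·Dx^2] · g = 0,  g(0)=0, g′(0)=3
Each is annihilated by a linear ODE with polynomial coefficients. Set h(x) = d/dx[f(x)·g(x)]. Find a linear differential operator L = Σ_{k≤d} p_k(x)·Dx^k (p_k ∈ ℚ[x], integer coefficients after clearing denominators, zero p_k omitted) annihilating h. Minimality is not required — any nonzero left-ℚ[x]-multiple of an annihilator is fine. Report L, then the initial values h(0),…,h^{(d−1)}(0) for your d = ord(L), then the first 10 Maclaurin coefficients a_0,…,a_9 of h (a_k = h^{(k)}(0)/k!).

L = (21 - 36·x + 72·x^2 - 36·x^3 + 27·x^4) + (-16 + 18·x - 42·x^2 + 18·x^3 - 18·x^4)·Dx + (3 - 2·x + 6·x^2 - 2·x^3 + 3·x^4)·Dx^2  (order 2).
h: a_k = -9, -54, -225/2, -126, -747/8, -243/4, -3249/80, -1161/70, 11439/4480, -1023/2240, …
ICs: h(0) = -9, h′(0) = -54.

f: a_k = -3, -9, -27/2, -27/2, -81/8, -243/40, -243/80, -729/560, -2187/4480, -729/4480, …
g: a_k = 0, 3, 0, -1, 0, 3/5, 0, -3/7, 0, 1/3, …
Product ⇒ symmetric product L₀, ord ≤ 2.
h=h₀': d/dx-closure on L₀ ⇒ L.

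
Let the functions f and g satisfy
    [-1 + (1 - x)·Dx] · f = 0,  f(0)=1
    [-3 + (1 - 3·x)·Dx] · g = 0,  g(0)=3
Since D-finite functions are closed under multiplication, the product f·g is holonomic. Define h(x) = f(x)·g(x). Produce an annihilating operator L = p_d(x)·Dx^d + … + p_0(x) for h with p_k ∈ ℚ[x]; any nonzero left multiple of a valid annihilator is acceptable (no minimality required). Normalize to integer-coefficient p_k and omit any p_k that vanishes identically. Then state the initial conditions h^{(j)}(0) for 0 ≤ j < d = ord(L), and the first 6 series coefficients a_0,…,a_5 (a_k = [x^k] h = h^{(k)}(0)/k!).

f: a_k = 1, 1, 1, 1, 1, 1, …
g: a_k = 3, 9, 27, 81, 243, 729, …
h₀=f·g: eliminate ⇒ L₀, order ≤ 1·1.
L = (-4 + 6·x) + (1 - 4·x + 3·x^2)·Dx  (order 1).
h: a_k = 3, 12, 39, 120, 363, 1092, …
ICs: h(0) = 3.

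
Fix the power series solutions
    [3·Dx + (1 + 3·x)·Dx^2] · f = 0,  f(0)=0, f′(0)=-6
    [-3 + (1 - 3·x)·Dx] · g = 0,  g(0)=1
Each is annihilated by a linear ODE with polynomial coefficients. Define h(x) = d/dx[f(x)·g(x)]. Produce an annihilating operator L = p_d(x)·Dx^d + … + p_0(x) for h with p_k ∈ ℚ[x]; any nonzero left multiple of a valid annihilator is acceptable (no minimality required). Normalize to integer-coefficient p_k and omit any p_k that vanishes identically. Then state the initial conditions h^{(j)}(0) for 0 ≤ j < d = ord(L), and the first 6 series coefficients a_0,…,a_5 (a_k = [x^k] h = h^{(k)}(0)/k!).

f: a_k = 0, -6, 9, -18, 81/2, -486/5, …
g: a_k = 1, 3, 9, 27, 81, 243, …
Sym-product of L_f,L_g gives L₀ (≤ ord 2).
Differentiate: ansatz ord ≤ ord L₀ ⇒ L.
L = 36 + (3 + 45·x)·Dx + (-1 + 9·x^2)·Dx^2  (order 2).
h: a_k = -6, -18, -135, -378, -3807/2, -26973/5, …
ICs: h(0) = -6, h′(0) = -18.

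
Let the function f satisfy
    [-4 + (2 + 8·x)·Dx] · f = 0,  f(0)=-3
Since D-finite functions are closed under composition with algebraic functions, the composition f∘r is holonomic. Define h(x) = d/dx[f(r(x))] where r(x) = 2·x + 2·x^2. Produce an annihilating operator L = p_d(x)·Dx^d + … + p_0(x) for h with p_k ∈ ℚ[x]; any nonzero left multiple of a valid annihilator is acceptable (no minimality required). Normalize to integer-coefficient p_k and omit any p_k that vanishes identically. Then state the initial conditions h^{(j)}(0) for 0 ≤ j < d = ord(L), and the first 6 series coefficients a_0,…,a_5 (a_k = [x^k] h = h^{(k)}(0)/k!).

L = -2 + (-1 - 10·x - 24·x^2 - 16·x^3)·Dx  (order 1).
h: a_k = -12, 24, -144, 864, -5280, 32832, …
ICs: h(0) = -12.

f: a_k = -3, -6, 6, -12, 30, -84, …
L₀ from L_f via x↦r, Dx↦r'^{-1}Dx.
h=h₀': d/dx-closure on L₀ ⇒ L.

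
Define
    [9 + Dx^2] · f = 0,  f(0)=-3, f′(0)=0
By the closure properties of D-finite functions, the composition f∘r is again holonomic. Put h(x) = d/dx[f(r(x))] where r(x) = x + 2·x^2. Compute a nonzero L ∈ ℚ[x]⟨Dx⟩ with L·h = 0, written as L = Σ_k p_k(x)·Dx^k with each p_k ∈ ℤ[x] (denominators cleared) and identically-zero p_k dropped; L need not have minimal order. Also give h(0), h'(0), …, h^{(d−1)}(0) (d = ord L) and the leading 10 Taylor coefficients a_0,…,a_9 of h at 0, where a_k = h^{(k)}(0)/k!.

f: a_k = -3, 0, 27/2, 0, -81/8, 0, 243/80, 0, -2187/4480, 0, …
f∘r: x↦r, Dx↦Dx/r' in L_f ⇒ L₀.
Derive L from L₀ (diff closure).
L = (57 + 144·x + 864·x^2 + 2304·x^3 + 2304·x^4) + (-12 - 48·x)·Dx + (1 + 8·x + 16·x^2)·Dx^2  (order 2).
h: a_k = 0, 27, 162, 351/2, -405, -57591/40, -40257/20, 88533/560, 1205037/280, 30211947/4480, …
ICs: h(0) = 0, h′(0) = 27.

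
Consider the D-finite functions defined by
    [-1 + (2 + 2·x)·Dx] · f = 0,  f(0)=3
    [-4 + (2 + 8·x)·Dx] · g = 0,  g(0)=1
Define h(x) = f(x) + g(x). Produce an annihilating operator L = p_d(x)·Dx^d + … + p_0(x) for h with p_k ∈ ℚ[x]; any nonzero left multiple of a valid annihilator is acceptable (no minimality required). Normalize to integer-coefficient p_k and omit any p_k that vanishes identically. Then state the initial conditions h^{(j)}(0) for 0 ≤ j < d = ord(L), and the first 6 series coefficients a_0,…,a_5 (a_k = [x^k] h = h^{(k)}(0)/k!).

f: a_k = 3, 3/2, -3/8, 3/16, -15/128, 21/256, …
g: a_k = 1, 2, -2, 4, -10, 28, …
h₀=f+g: left-lcm gives L₀, ord ≤ 2.
L = -2 + (5 + 8·x)·Dx + (2 + 10·x + 8·x^2)·Dx^2  (order 2).
h: a_k = 4, 7/2, -19/8, 67/16, -1295/128, 7189/256, …
ICs: h(0) = 4, h′(0) = 7/2.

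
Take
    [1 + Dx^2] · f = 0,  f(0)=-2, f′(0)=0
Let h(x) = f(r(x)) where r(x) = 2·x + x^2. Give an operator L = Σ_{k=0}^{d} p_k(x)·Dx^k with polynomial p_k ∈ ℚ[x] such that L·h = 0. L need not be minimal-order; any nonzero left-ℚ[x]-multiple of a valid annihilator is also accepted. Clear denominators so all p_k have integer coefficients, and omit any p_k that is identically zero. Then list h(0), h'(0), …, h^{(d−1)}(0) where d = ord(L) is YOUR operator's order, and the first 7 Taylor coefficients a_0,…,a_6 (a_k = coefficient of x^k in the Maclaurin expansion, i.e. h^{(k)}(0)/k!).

f: a_k = -2, 0, 1, 0, -1/12, 0, 1/360, …
Change of var in L_f (x↦r) gives L₀.
L = (4 + 12·x + 12·x^2 + 4·x^3) - Dx + (1 + x)·Dx^2  (order 2).
h: a_k = -2, 0, 4, 4, -1/3, -8/3, -82/45, …
ICs: h(0) = -2, h′(0) = 0.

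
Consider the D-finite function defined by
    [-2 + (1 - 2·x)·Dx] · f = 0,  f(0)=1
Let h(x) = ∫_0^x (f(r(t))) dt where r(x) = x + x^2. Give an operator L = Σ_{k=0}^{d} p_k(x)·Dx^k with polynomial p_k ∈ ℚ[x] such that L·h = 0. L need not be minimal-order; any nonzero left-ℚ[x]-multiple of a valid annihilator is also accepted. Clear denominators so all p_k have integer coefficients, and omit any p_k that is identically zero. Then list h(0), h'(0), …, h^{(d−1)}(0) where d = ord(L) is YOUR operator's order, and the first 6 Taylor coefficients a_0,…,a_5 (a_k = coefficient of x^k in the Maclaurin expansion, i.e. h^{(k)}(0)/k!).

f: a_k = 1, 2, 4, 8, 16, 32, …
L₀ from L_f via x↦r, Dx↦r'^{-1}Dx.
h=∫h₀ ⇒ L = L₀·Dx.
L = (2 + 4·x)·Dx + (-1 + 2·x + 2·x^2)·Dx^2  (order 2).
h: a_k = 0, 1, 1, 2, 4, 44/5, …
ICs: h(0) = 0, h′(0) = 1.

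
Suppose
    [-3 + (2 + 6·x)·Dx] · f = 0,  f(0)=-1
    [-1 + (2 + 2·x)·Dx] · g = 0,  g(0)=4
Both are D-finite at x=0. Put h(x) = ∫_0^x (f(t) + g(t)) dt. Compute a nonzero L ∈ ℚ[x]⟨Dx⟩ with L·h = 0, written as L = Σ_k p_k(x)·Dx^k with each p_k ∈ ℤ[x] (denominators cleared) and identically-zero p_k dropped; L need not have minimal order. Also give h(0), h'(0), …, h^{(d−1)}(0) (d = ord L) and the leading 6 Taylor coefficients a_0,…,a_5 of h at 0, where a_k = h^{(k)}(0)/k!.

L = -3·Dx + (8 + 12·x)·Dx^2 + (4 + 16·x + 12·x^2)·Dx^3  (order 3).
h: a_k = 0, 3, 1/4, 5/24, -23/64, 77/128, …
ICs: h(0) = 0, h′(0) = 3, h′′(0) = 1/2.

f: a_k = -1, -3/2, 9/8, -27/16, 405/128, -1701/256, …
g: a_k = 4, 2, -1/2, 1/4, -5/32, 7/64, …
f+g: L₀ = lclm(L_f,L_g), ord ≤ 1+1.
∫: right-multiply L₀ by Dx.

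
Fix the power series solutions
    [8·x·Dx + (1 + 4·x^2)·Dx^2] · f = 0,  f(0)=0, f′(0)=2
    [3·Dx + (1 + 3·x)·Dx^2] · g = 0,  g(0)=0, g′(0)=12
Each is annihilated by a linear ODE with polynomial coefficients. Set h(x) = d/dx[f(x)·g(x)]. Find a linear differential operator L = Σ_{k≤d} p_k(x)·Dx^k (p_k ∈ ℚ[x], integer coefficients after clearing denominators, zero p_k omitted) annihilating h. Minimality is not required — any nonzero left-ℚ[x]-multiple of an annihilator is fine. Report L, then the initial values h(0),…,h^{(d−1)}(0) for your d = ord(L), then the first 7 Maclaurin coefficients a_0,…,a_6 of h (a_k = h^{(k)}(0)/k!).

L = (1632 + 8496·x + 23040·x^2 + 110016·x^3 + 207360·x^4 + 269568·x^5 + 82944·x^7) + (418 + 6672·x + 44112·x^2 + 151488·x^3 + 393984·x^4 + 642816·x^5 + 725760·x^6 + 82944·x^7 + 290304·x^8)·Dx + (204 + 1844·x + 12096·x^2 + 47408·x^3 + 122880·x^4 + 240192·x^5 + 331776·x^6 + 361728·x^7 + 82944·x^8 + 165888·x^9)·Dx^2 + (25 + 246·x + 1217·x^2 + 4128·x^3 + 10624·x^4 + 22080·x^5 + 34272·x^6 + 41472·x^7 + 43776·x^8 + 13824·x^9 + 20736·x^10)·Dx^3  (order 3).
h: a_k = 0, 48, -108, 160, -570, 11088/5, -30492/5, …
ICs: h(0) = 0, h′(0) = 48, h′′(0) = -216.

f: a_k = 0, 2, 0, -8/3, 0, 32/5, 0, …
g: a_k = 0, 12, -18, 36, -81, 972/5, -486, …
Product ⇒ symmetric product L₀, ord ≤ 4.
h₀' ⇒ L via d/dx closure of L₀.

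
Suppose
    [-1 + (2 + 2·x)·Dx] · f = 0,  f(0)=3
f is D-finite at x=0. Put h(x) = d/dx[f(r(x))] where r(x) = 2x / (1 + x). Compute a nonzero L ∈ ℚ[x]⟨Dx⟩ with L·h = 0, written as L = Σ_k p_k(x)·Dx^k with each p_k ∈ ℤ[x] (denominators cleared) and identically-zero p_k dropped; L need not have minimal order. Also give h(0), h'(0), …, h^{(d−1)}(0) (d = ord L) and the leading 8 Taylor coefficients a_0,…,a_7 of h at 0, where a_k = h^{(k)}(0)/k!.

f: a_k = 3, 3/2, -3/8, 3/16, -15/128, 21/256, -63/1024, 99/2048, …
h₀=f(r): pull back L_f along r ⇒ L₀.
Differentiate: ansatz ord ≤ ord L₀ ⇒ L.
L = (-3 - 6·x) + (-1 - 4·x - 3·x^2)·Dx  (order 1).
h: a_k = 3, -9, 45/2, -111/2, 1125/8, -2943/8, 15813/16, -43335/16, …
ICs: h(0) = 3.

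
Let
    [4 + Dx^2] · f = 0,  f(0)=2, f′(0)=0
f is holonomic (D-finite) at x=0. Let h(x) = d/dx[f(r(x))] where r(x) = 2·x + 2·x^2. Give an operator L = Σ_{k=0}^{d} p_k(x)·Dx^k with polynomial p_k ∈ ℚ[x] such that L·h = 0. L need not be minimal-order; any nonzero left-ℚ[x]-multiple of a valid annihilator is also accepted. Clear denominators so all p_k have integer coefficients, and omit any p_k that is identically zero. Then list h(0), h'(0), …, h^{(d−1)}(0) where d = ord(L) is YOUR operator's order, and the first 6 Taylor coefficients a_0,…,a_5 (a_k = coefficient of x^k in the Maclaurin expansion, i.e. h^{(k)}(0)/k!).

L = (28 + 128·x + 384·x^2 + 512·x^3 + 256·x^4) + (-6 - 12·x)·Dx + (1 + 4·x + 4·x^2)·Dx^2  (order 2).
h: a_k = 0, -32, -96, 64/3, 1280/3, 10496/15, …
ICs: h(0) = 0, h′(0) = -32.

f: a_k = 2, 0, -4, 0, 4/3, 0, …
f∘r: x↦r, Dx↦Dx/r' in L_f ⇒ L₀.
h₀' ⇒ L via d/dx closure of L₀.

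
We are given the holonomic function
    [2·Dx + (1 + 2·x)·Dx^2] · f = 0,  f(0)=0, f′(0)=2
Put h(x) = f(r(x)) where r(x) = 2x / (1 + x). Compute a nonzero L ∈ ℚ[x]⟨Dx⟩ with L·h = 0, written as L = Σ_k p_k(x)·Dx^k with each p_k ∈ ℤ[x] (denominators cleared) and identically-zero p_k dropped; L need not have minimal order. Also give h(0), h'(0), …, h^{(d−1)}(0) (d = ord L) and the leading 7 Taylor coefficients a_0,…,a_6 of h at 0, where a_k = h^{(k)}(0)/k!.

f: a_k = 0, 2, -2, 8/3, -4, 32/5, -32/3, …
Change of var in L_f (x↦r) gives L₀.
L = (6 + 10·x)·Dx + (1 + 6·x + 5·x^2)·Dx^2  (order 2).
h: a_k = 0, 4, -12, 124/3, -156, 3124/5, -2604, …
ICs: h(0) = 0, h′(0) = 4.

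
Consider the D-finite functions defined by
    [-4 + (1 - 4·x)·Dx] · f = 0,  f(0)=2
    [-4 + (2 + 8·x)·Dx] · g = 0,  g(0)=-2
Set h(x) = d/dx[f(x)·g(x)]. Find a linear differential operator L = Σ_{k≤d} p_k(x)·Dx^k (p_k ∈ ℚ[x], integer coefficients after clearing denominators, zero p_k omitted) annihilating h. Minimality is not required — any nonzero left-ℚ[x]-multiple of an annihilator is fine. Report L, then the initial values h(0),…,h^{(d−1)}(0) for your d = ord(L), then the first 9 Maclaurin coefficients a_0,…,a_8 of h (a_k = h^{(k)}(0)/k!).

f: a_k = 2, 8, 32, 128, 512, 2048, 8192, 32768, 131072, …
g: a_k = -2, -4, 4, -8, 20, -56, 168, -528, 1716, …
h₀=f·g: eliminate ⇒ L₀, order ≤ 1·1.
h=h₀': d/dx-closure on L₀ ⇒ L.
L = (22 + 144·x + 96·x^2) + (-3 - 4·x + 48·x^2 + 64·x^3)·Dx  (order 1).
h: a_k = -24, -176, -1104, -5728, -29200, -138144, -652064, -2953408, -13393296, …
ICs: h(0) = -24.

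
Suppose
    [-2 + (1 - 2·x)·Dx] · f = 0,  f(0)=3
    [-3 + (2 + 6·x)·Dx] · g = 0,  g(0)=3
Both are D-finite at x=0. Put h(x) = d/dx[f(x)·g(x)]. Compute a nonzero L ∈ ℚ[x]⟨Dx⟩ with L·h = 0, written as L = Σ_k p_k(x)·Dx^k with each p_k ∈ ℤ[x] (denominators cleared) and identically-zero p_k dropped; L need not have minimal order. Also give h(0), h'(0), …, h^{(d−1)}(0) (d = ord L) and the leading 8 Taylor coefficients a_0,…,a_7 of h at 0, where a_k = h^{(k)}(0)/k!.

f: a_k = 3, 6, 12, 24, 48, 96, 192, 384, …
g: a_k = 3, 9/2, -27/8, 81/16, -1215/128, 5103/256, -45927/1024, 216513/2048, …
f·g: L₀ = L_f ⊗_s L_g, ord ≤ 1·1.
h=h₀': d/dx-closure on L₀ ⇒ L.
L = (47 + 252·x + 108·x^2) + (-14 - 26·x + 72·x^2 + 72·x^3)·Dx  (order 1).
h: a_k = 63/2, 423/4, 5805/16, 27315/32, 622845/256, 2576313/512, 28592361/2048, 105375915/4096, …
ICs: h(0) = 63/2.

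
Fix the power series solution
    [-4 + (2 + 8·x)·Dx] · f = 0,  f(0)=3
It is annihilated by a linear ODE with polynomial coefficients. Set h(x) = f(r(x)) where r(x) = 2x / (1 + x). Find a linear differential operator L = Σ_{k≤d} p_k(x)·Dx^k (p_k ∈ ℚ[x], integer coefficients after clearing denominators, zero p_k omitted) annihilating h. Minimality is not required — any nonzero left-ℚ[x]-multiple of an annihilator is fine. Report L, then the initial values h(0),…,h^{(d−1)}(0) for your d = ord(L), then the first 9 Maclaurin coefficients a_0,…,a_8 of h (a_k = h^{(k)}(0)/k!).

L = -4 + (1 + 10·x + 9·x^2)·Dx  (order 1).
h: a_k = 3, 12, -36, 156, -852, 5292, -35460, 249660, -1820340, …
ICs: h(0) = 3.

f: a_k = 3, 6, -6, 12, -30, 84, -252, 792, -2574, …
f∘r: x↦r, Dx↦Dx/r' in L_f ⇒ L₀.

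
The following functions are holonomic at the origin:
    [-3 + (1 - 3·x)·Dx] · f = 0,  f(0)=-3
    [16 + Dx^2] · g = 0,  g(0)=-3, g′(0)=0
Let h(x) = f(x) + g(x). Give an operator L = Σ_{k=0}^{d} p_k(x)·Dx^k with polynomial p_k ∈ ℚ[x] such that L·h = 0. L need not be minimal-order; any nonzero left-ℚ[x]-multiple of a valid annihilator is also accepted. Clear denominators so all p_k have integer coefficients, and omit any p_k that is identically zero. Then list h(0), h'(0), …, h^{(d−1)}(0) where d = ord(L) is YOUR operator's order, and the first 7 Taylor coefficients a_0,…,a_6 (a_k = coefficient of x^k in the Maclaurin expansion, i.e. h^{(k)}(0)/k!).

L = (1680 - 2304·x + 3456·x^2) + (-272 + 1584·x - 3456·x^2 + 3456·x^3)·Dx + (105 - 144·x + 216·x^2)·Dx^2 + (-17 + 99·x - 216·x^2 + 216·x^3)·Dx^3  (order 3).
h: a_k = -6, -9, -3, -81, -275, -729, -32549/15, …
ICs: h(0) = -6, h′(0) = -9, h′′(0) = -6.

f: a_k = -3, -9, -27, -81, -243, -729, -2187, …
g: a_k = -3, 0, 24, 0, -32, 0, 256/15, …
f+g: L₀ = lclm(L_f,L_g), ord ≤ 1+2.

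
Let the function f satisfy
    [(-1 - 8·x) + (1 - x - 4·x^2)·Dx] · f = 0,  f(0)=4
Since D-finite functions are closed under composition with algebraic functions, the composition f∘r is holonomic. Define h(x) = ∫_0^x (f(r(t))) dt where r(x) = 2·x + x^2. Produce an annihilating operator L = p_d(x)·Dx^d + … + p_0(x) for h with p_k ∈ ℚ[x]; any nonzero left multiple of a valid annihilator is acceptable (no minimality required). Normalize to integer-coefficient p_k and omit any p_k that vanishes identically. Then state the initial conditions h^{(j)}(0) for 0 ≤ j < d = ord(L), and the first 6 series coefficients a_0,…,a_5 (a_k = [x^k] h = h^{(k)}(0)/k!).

f: a_k = 4, 4, 20, 36, 116, 260, …
Change of var in L_f (x↦r) gives L₀.
Integrate: L := L₀·Dx.
L = (2 + 34·x + 48·x^2 + 16·x^3)·Dx + (-1 + 2·x + 17·x^2 + 16·x^3 + 4·x^4)·Dx^2  (order 2).
h: a_k = 0, 4, 4, 28, 92, 2308/5, …
ICs: h(0) = 0, h′(0) = 4.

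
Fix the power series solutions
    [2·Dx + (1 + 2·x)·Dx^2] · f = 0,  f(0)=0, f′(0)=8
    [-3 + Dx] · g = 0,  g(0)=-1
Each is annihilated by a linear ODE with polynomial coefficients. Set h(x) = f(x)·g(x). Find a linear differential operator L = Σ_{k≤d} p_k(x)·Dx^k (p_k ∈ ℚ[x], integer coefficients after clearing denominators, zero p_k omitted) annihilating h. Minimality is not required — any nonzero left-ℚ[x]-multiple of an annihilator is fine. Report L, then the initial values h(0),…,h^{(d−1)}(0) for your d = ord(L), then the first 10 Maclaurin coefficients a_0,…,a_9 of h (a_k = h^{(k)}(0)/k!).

f: a_k = 0, 8, -8, 32/3, -16, 128/5, -128/3, 512/7, -128, 2048/9, …
g: a_k = -1, -3, -9/2, -9/2, -27/8, -81/40, -81/80, -243/560, -729/4480, -243/4480, …
Sym-product of L_f,L_g gives L₀ (≤ ord 2).
L = (3 + 18·x) + (-4 - 12·x)·Dx + (1 + 2·x)·Dx^2  (order 2).
h: a_k = 0, -8, -16, -68/3, -16, -83/5, 2/3, -1137/70, 112/5, -218377/5040, …
ICs: h(0) = 0, h′(0) = -8.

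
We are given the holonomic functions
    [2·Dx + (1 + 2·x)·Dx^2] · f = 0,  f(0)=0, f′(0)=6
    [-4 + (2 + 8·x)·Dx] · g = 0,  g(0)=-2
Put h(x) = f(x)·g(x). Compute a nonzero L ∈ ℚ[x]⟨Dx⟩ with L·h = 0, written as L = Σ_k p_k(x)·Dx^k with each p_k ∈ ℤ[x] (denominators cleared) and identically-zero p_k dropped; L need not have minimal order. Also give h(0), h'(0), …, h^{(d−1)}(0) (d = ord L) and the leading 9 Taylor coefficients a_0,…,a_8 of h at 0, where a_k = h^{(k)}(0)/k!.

f: a_k = 0, 6, -6, 8, -12, 96/5, -32, 384/7, -96, …
g: a_k = -2, -4, 4, -8, 20, -56, 168, -528, 1716, …
h₀=f·g: eliminate ⇒ L₀, order ≤ 2·1.
L = (8 + 8·x) + (-2 - 8·x)·Dx + (1 + 10·x + 32·x^2 + 32·x^3)·Dx^2  (order 2).
h: a_k = 0, -12, -12, 32, -80, 1048/5, -2904/5, 59328/35, -181056/35, …
ICs: h(0) = 0, h′(0) = -12.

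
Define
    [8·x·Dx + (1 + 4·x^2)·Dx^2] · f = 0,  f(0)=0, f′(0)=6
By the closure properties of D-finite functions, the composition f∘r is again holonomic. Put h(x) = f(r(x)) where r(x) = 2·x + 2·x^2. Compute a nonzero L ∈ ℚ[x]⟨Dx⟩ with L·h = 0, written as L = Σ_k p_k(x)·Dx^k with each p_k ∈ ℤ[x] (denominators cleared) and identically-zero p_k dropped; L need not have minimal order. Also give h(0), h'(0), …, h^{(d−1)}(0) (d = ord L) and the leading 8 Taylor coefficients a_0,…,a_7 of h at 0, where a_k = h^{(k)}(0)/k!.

L = (-2 + 32·x + 128·x^2 + 192·x^3 + 96·x^4)·Dx + (1 + 2·x + 16·x^2 + 64·x^3 + 80·x^4 + 32·x^5)·Dx^2  (order 2).
h: a_k = 0, 12, 12, -64, -192, 2112/5, 3008, -6144/7, …
ICs: h(0) = 0, h′(0) = 12.

f: a_k = 0, 6, 0, -8, 0, 96/5, 0, -384/7, …
Substitute x→r, Dx→(1/r')Dx; clear ⇒ L₀.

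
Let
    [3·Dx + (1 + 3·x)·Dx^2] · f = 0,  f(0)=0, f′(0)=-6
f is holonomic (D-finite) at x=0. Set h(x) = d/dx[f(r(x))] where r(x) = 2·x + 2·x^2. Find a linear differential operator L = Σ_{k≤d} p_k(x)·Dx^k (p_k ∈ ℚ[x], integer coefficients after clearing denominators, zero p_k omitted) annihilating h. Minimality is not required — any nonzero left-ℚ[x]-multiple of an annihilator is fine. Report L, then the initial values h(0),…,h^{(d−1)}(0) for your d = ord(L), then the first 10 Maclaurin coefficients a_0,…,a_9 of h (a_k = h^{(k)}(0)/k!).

L = (4 + 12·x + 12·x^2) + (1 + 8·x + 18·x^2 + 12·x^3)·Dx  (order 1).
h: a_k = -12, 48, -216, 1008, -4752, 22464, -106272, 502848, -2379456, 11259648, …
ICs: h(0) = -12.

f: a_k = 0, -6, 9, -18, 81/2, -486/5, 243, -4374/7, 6561/4, -4374, …
L₀ from L_f via x↦r, Dx↦r'^{-1}Dx.
h=h₀': d/dx-closure on L₀ ⇒ L.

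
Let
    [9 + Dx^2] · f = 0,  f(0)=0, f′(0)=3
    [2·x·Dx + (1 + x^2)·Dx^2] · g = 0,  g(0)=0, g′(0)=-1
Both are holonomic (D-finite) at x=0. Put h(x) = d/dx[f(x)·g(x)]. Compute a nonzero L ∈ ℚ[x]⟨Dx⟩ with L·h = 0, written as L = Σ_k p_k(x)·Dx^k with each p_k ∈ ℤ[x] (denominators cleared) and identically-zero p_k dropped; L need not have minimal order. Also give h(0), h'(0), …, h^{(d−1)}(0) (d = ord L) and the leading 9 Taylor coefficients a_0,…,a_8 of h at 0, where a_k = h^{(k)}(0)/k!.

L = (20358 + 86886·x^2 + 157437·x^4 + 155520·x^6 + 96228·x^8 + 36450·x^10 + 6561·x^12) + (6372·x + 25596·x^3 + 39960·x^5 + 32400·x^7 + 14580·x^9 + 2916·x^11)·Dx + (3432 + 15828·x^2 + 31110·x^4 + 33588·x^6 + 22032·x^8 + 8424·x^10 + 1458·x^12)·Dx^2 + (708·x + 2844·x^3 + 4440·x^5 + 3600·x^7 + 1620·x^9 + 324·x^11)·Dx^3 + (130 + 686·x^2 + 1513·x^4 + 1812·x^6 + 1260·x^8 + 486·x^10 + 81·x^12)·Dx^4  (order 4).
h: a_k = 0, -6, 0, 22, 0, -99/4, 0, 39/2, 0, …
ICs: h(0) = 0, h′(0) = -6, h′′(0) = 0, h′′′(0) = 132.

f: a_k = 0, 3, 0, -9/2, 0, 81/40, 0, -243/560, 0, …
g: a_k = 0, -1, 0, 1/3, 0, -1/5, 0, 1/7, 0, …
L₀ := L_f ⊗_s L_g (sym. prod.), ord ≤ 4.
Derive L from L₀ (diff closure).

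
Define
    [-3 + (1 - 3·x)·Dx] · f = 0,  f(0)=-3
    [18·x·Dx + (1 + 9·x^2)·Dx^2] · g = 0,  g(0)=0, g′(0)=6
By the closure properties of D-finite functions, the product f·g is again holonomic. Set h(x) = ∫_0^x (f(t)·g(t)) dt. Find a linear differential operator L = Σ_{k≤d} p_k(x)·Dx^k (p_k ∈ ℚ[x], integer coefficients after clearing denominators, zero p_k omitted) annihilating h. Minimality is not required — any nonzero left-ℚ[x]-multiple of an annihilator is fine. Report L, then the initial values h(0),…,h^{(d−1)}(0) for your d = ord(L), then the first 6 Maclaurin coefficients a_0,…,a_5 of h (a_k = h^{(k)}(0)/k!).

f: a_k = -3, -9, -27, -81, -243, -729, …
g: a_k = 0, 6, 0, -18, 0, 486/5, …
f·g: L₀ = L_f ⊗_s L_g, ord ≤ 1·2.
∫: right-multiply L₀ by Dx.
L = 54·x·Dx + (6 - 18·x + 108·x^2)·Dx^2 + (-1 + 3·x - 9·x^2 + 27·x^3)·Dx^3  (order 3).
h: a_k = 0, 0, -9, -18, -27, -324/5, …
ICs: h(0) = 0, h′(0) = 0, h′′(0) = -18.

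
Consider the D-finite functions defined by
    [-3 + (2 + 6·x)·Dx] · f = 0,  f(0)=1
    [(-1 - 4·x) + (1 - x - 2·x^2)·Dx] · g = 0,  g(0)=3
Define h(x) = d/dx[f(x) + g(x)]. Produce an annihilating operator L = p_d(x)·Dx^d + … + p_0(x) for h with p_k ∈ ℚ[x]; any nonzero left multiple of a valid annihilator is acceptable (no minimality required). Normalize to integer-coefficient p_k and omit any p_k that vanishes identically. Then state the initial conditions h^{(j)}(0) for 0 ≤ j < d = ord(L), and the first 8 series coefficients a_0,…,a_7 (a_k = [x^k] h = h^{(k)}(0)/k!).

L = (-114 - 522·x - 1152·x^2 - 816·x^3 - 720·x^4) + (-31 - 414·x - 1803·x^2 - 3208·x^3 - 3084·x^4 - 2160·x^5)·Dx + (10 + 66·x + 110·x^2 - 74·x^3 - 456·x^4 - 808·x^5 - 480·x^6)·Dx^2  (order 2).
h: a_k = 9/2, 63/4, 801/16, 3819/32, 89145/256, 350361/512, 4160877/2048, 13995315/4096, …
ICs: h(0) = 9/2, h′(0) = 63/4.

f: a_k = 1, 3/2, -9/8, 27/16, -405/128, 1701/256, -15309/1024, 72171/2048, …
g: a_k = 3, 3, 9, 15, 33, 63, 129, 255, …
f+g: L₀ = lclm(L_f,L_g), ord ≤ 1+1.
Derive L from L₀ (diff closure).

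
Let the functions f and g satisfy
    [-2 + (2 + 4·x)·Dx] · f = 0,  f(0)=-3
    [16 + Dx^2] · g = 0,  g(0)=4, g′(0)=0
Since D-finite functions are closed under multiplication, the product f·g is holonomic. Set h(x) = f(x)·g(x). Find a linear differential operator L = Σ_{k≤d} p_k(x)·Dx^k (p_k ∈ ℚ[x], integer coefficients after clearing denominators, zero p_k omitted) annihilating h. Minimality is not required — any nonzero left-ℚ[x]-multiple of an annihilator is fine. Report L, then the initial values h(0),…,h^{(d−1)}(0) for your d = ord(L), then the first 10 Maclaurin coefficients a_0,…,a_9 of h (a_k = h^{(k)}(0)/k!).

f: a_k = -3, -3, 3/2, -3/2, 15/8, -21/8, 63/16, -99/16, 1287/128, -2145/128, …
g: a_k = 4, 0, -32, 0, 128/3, 0, -1024/45, 0, 2048/315, 0, …
L₀ := L_f ⊗_s L_g (sym. prod.), ord ≤ 2.
L = (19 + 64·x + 64·x^2) + (-2 - 4·x)·Dx + (1 + 4·x + 4·x^2)·Dx^2  (order 2).
h: a_k = -12, -12, 102, 90, -337/2, -181/2, 5281/60, 3811/60, -199649/3360, 37629/1120, …
ICs: h(0) = -12, h′(0) = -12.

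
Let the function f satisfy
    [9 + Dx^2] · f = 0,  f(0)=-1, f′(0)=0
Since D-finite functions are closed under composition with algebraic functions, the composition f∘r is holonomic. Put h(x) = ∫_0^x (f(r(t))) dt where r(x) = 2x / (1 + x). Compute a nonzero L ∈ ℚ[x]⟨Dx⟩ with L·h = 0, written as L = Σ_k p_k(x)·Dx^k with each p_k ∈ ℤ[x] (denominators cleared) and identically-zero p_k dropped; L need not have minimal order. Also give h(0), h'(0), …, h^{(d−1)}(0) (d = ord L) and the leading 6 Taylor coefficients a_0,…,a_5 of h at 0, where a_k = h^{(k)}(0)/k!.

L = 36·Dx + (2 + 6·x + 6·x^2 + 2·x^3)·Dx^2 + (1 + 4·x + 6·x^2 + 4·x^3 + x^4)·Dx^3  (order 3).
h: a_k = 0, -1, 0, 6, -9, 0, …
ICs: h(0) = 0, h′(0) = -1, h′′(0) = 0.

f: a_k = -1, 0, 9/2, 0, -27/8, 0, …
Substitute x→r, Dx→(1/r')Dx; clear ⇒ L₀.
Integrate: L := L₀·Dx.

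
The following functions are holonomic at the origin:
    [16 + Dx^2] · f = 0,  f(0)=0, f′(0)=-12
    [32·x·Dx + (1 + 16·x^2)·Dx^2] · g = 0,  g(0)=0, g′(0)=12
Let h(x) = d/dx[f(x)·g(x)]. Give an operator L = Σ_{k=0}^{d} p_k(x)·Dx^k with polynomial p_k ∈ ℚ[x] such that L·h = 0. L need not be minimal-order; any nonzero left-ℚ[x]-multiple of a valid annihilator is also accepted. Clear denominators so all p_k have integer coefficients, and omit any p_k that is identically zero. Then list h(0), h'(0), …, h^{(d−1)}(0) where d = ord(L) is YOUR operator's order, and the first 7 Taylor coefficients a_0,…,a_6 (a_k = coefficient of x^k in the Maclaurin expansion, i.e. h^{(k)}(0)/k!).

L = (14080 + 602112·x^2 + 15106048·x^4 + 50331648·x^6 + 100663296·x^8 + 268435456·x^10 + 2147483648·x^12) + (8704·x + 581632·x^3 + 9175040·x^5 + 41943040·x^7 + 167772160·x^9 + 536870912·x^11)·Dx + (960 + 43520·x^2 + 1093632·x^4 + 4849664·x^6 + 16777216·x^8 + 67108864·x^10 + 268435456·x^12)·Dx^2 + (544·x + 36352·x^3 + 573440·x^5 + 2621440·x^7 + 10485760·x^9 + 33554432·x^11)·Dx^3 + (5 + 368·x^2 + 9344·x^4 + 106496·x^6 + 655360·x^8 + 3145728·x^10 + 8388608·x^12)·Dx^4  (order 4).
h: a_k = 0, -288, 0, 4608, 0, -58368, 0, …
ICs: h(0) = 0, h′(0) = -288, h′′(0) = 0, h′′′(0) = 27648.

f: a_k = 0, -12, 0, 32, 0, -128/5, 0, …
g: a_k = 0, 12, 0, -64, 0, 3072/5, 0, …
L₀ := L_f ⊗_s L_g (sym. prod.), ord ≤ 4.
h₀' ⇒ L via d/dx closure of L₀.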